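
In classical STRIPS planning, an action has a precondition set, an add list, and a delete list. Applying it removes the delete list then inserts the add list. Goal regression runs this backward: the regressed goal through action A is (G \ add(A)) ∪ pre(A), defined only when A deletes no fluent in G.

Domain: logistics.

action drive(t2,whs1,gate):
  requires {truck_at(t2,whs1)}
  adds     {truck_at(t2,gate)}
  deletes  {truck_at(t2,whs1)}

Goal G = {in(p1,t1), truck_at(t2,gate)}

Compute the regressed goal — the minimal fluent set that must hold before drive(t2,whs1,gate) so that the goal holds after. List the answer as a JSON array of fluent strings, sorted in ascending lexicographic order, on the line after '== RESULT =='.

Compute (G \ add) ∪ pre:
  G ∩ del = {}  (empty — regression defined)
  G \ add = {in(p1,t1), truck_at(t2,gate)} \ {truck_at(t2,gate)} = {in(p1,t1)}
  ∪ pre   = {in(p1,t1)} ∪ {truck_at(t2,whs1)}
          = {in(p1,t1), truck_at(t2,whs1)}

== RESULT ==
["in(p1,t1)", "truck_at(t2,whs1)"]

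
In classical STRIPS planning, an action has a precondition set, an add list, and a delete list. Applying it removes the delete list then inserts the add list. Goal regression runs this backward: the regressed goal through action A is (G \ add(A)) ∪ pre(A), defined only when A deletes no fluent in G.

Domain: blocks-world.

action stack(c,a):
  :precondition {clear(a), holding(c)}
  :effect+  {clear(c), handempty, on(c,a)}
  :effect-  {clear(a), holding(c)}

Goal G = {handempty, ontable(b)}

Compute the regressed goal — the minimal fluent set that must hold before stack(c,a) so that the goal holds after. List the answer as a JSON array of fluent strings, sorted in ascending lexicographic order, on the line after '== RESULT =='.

Regress:
  G ∩ del = {}  (empty — regression defined)
  G \ add = {handempty, ontable(b)} \ {clear(c), handempty, on(c,a)} = {ontable(b)}
  ∪ pre   = {ontable(b)} ∪ {clear(a), holding(c)}
          = {clear(a), holding(c), ontable(b)}

== RESULT ==
["clear(a)", "holding(c)", "ontable(b)"]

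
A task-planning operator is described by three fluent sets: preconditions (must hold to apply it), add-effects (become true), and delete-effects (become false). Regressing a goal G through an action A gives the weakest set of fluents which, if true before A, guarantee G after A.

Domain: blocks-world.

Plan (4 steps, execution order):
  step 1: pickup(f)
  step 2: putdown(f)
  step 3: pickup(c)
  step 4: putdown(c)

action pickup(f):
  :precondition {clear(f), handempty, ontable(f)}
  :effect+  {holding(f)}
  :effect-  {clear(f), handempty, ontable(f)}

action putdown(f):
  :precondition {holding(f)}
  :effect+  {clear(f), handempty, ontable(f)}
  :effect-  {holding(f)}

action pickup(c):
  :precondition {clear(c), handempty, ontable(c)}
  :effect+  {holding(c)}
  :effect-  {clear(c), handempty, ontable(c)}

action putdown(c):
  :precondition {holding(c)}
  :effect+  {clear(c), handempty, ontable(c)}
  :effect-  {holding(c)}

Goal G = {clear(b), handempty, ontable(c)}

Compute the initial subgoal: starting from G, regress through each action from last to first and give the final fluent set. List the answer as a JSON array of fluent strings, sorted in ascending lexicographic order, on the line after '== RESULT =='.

Regress step by step:
  through step 4 (putdown(c)): drop {handempty, ontable(c)}, keep {clear(b)}, require {holding(c)}
    → {clear(b), holding(c)}
  through step 3 (pickup(c)): drop {holding(c)}, keep {clear(b)}, require {clear(c), handempty, ontable(c)}
    → {clear(b), clear(c), handempty, ontable(c)}
  through step 2 (putdown(f)): drop {handempty}, keep {clear(b), clear(c), ontable(c)}, require {holding(f)}
    → {clear(b), clear(c), holding(f), ontable(c)}
  through step 1 (pickup(f)): drop {holding(f)}, keep {clear(b), clear(c), ontable(c)}, require {clear(f), handempty, ontable(f)}
    → {clear(b), clear(c), clear(f), handempty, ontable(c), ontable(f)}

== RESULT ==
["clear(b)", "clear(c)", "clear(f)", "handempty", "ontable(c)", "ontable(f)"]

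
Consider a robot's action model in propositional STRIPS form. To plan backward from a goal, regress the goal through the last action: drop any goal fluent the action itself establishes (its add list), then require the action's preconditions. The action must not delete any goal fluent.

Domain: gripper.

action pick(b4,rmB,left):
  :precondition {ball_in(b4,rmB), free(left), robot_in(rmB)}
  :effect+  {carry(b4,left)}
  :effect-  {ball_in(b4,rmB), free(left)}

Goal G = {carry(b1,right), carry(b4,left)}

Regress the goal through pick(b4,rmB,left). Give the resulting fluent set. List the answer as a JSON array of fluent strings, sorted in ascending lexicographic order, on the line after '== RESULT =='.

Regress:
  G ∩ del = {}  (empty — regression defined)
  G \ add = {carry(b1,right), carry(b4,left)} \ {carry(b4,left)} = {carry(b1,right)}
  ∪ pre   = {carry(b1,right)} ∪ {ball_in(b4,rmB), free(left), robot_in(rmB)}
          = {ball_in(b4,rmB), carry(b1,right), free(left), robot_in(rmB)}

== RESULT ==
["ball_in(b4,rmB)", "carry(b1,right)", "free(left)", "robot_in(rmB)"]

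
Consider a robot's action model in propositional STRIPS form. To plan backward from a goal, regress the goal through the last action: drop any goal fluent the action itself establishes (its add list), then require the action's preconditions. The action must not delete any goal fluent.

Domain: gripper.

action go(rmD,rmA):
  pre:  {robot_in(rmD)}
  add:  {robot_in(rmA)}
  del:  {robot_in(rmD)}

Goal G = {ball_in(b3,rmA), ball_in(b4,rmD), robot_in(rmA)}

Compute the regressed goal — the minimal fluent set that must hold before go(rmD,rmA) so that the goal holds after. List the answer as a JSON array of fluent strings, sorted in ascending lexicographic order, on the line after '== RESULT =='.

Compute (G \ add) ∪ pre:
  G ∩ del = {}  (empty — regression defined)
  G \ add = {ball_in(b3,rmA), ball_in(b4,rmD), robot_in(rmA)} \ {robot_in(rmA)} = {ball_in(b3,rmA), ball_in(b4,rmD)}
  ∪ pre   = {ball_in(b3,rmA), ball_in(b4,rmD)} ∪ {robot_in(rmD)}
          = {ball_in(b3,rmA), ball_in(b4,rmD), robot_in(rmD)}

== RESULT ==
["ball_in(b3,rmA)", "ball_in(b4,rmD)", "robot_in(rmD)"]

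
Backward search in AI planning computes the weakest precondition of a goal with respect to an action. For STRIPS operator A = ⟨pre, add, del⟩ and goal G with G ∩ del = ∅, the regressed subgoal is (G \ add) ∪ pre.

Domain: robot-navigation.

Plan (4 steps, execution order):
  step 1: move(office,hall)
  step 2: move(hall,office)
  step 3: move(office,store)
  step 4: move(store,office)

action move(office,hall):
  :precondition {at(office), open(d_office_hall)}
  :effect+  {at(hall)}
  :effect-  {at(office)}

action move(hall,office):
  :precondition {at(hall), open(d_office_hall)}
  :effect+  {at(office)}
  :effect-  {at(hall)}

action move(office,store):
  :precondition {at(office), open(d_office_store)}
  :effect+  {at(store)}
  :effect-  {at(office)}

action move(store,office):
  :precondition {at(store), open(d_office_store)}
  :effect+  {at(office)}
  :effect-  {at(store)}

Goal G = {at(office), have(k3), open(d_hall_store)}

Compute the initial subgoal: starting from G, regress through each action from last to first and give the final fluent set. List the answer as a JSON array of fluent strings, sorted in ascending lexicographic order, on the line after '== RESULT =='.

Work backward from the goal:
  through step 4 (move(store,office)): drop {at(office)}, keep {have(k3), open(d_hall_store)}, require {at(store), open(d_office_store)}
    → {at(store), have(k3), open(d_hall_store), open(d_office_store)}
  through step 3 (move(office,store)): drop {at(store)}, keep {have(k3), open(d_hall_store), open(d_office_store)}, require {at(office), open(d_office_store)}
    → {at(office), have(k3), open(d_hall_store), open(d_office_store)}
  through step 2 (move(hall,office)): drop {at(office)}, keep {have(k3), open(d_hall_store), open(d_office_store)}, require {at(hall), open(d_office_hall)}
    → {at(hall), have(k3), open(d_hall_store), open(d_office_hall), open(d_office_store)}
  through step 1 (move(office,hall)): drop {at(hall)}, keep {have(k3), open(d_hall_store), open(d_office_hall), open(d_office_store)}, require {at(office), open(d_office_hall)}
    → {at(office), have(k3), open(d_hall_store), open(d_office_hall), open(d_office_store)}

== RESULT ==
["at(office)", "have(k3)", "open(d_hall_store)", "open(d_office_hall)", "open(d_office_store)"]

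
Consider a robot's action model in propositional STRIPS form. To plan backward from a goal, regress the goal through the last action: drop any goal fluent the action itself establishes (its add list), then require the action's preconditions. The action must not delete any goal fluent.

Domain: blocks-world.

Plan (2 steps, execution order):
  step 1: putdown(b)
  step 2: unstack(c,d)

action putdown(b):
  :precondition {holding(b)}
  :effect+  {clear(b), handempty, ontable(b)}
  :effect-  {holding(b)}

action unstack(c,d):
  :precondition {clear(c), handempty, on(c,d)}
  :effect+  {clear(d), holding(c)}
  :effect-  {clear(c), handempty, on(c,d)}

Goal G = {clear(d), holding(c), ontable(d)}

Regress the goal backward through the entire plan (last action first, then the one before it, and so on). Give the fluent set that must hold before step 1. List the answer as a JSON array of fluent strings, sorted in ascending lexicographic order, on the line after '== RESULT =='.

Work backward from the goal:
  through step 2 (unstack(c,d)): drop {clear(d), holding(c)}, keep {ontable(d)}, require {clear(c), handempty, on(c,d)}
    → {clear(c), handempty, on(c,d), ontable(d)}
  through step 1 (putdown(b)): drop {handempty}, keep {clear(c), on(c,d), ontable(d)}, require {holding(b)}
    → {clear(c), holding(b), on(c,d), ontable(d)}

== RESULT ==
["clear(c)", "holding(b)", "on(c,d)", "ontable(d)"]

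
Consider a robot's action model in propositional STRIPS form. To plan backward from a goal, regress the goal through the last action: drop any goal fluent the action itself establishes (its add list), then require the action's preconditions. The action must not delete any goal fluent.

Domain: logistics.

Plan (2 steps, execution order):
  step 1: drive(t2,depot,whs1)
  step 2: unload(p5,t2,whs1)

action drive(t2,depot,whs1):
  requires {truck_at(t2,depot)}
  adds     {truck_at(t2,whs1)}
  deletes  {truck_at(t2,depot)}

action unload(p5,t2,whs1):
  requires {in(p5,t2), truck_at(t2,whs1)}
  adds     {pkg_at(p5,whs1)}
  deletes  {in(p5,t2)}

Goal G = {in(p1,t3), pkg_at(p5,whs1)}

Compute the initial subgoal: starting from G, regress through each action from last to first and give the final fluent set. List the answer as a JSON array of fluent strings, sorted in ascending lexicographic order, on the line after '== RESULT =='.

Work backward from the goal:
  through step 2 (unload(p5,t2,whs1)): drop {pkg_at(p5,whs1)}, keep {in(p1,t3)}, require {in(p5,t2), truck_at(t2,whs1)}
    → {in(p1,t3), in(p5,t2), truck_at(t2,whs1)}
  through step 1 (drive(t2,depot,whs1)): drop {truck_at(t2,whs1)}, keep {in(p1,t3), in(p5,t2)}, require {truck_at(t2,depot)}
    → {in(p1,t3), in(p5,t2), truck_at(t2,depot)}

== RESULT ==
["in(p1,t3)", "in(p5,t2)", "truck_at(t2,depot)"]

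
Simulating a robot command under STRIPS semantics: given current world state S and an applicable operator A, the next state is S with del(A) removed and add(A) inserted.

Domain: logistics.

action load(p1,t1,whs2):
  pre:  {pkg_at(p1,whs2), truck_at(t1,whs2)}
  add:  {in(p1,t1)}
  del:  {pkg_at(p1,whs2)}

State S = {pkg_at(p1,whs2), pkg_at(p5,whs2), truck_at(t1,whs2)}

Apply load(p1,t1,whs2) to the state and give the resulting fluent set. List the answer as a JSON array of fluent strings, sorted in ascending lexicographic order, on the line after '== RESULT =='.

Progress:
  pre ⊆ S: {pkg_at(p1,whs2), truck_at(t1,whs2)} ⊆ S  — applicable
  S \ del = {pkg_at(p5,whs2), truck_at(t1,whs2)}
  ∪ add   = {in(p1,t1), pkg_at(p5,whs2), truck_at(t1,whs2)}

== RESULT ==
["in(p1,t1)", "pkg_at(p5,whs2)", "truck_at(t1,whs2)"]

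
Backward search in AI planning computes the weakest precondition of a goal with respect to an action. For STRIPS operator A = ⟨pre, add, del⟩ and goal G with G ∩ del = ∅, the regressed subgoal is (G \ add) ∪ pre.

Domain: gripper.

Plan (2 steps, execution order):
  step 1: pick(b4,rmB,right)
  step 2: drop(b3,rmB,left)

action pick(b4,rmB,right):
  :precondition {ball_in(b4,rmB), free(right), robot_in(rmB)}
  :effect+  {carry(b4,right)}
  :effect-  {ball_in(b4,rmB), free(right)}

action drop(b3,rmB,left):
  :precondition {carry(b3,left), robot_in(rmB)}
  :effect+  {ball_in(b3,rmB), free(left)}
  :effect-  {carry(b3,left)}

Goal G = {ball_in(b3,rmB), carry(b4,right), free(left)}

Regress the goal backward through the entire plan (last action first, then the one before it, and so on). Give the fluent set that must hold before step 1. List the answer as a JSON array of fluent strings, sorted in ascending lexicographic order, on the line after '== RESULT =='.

Regress step by step:
  through step 2 (drop(b3,rmB,left)): drop {ball_in(b3,rmB), free(left)}, keep {carry(b4,right)}, require {carry(b3,left), robot_in(rmB)}
    → {carry(b3,left), carry(b4,right), robot_in(rmB)}
  through step 1 (pick(b4,rmB,right)): drop {carry(b4,right)}, keep {carry(b3,left), robot_in(rmB)}, require {ball_in(b4,rmB), free(right), robot_in(rmB)}
    → {ball_in(b4,rmB), carry(b3,left), free(right), robot_in(rmB)}

== RESULT ==
["ball_in(b4,rmB)", "carry(b3,left)", "free(right)", "robot_in(rmB)"]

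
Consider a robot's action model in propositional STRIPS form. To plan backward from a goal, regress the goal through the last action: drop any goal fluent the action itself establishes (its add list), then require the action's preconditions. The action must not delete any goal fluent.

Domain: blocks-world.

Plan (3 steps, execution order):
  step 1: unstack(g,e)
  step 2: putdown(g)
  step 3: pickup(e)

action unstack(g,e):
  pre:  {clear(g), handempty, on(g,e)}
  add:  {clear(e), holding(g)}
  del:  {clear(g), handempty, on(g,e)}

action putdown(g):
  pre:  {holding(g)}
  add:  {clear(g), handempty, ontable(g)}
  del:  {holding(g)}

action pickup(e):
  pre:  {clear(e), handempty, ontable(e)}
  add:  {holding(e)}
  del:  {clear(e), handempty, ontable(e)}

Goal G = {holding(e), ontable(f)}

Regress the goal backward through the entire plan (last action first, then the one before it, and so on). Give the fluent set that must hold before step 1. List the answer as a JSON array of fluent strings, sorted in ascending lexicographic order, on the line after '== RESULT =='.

Regress step by step:
  through step 3 (pickup(e)): drop {holding(e)}, keep {ontable(f)}, require {clear(e), handempty, ontable(e)}
    → {clear(e), handempty, ontable(e), ontable(f)}
  through step 2 (putdown(g)): drop {handempty}, keep {clear(e), ontable(e), ontable(f)}, require {holding(g)}
    → {clear(e), holding(g), ontable(e), ontable(f)}
  through step 1 (unstack(g,e)): drop {clear(e), holding(g)}, keep {ontable(e), ontable(f)}, require {clear(g), handempty, on(g,e)}
    → {clear(g), handempty, on(g,e), ontable(e), ontable(f)}

== RESULT ==
["clear(g)", "handempty", "on(g,e)", "ontable(e)", "ontable(f)"]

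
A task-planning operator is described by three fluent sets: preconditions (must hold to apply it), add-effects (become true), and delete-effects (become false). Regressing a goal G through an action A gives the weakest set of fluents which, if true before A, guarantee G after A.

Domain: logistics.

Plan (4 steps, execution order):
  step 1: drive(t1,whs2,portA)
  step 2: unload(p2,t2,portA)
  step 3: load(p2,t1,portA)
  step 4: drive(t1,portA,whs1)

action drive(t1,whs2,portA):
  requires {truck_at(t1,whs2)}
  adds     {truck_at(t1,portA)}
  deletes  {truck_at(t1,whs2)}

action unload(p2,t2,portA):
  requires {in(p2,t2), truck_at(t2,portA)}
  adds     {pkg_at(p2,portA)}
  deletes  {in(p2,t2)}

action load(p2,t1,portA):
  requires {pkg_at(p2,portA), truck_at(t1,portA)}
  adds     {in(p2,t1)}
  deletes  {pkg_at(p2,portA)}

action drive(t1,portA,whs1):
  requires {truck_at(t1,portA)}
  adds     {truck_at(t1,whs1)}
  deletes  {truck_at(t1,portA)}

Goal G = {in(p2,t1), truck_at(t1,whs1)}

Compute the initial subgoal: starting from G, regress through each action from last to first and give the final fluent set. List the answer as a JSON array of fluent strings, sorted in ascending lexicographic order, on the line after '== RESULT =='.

Regress step by step:
  through step 4 (drive(t1,portA,whs1)): drop {truck_at(t1,whs1)}, keep {in(p2,t1)}, require {truck_at(t1,portA)}
    → {in(p2,t1), truck_at(t1,portA)}
  through step 3 (load(p2,t1,portA)): drop {in(p2,t1)}, keep {truck_at(t1,portA)}, require {pkg_at(p2,portA), truck_at(t1,portA)}
    → {pkg_at(p2,portA), truck_at(t1,portA)}
  through step 2 (unload(p2,t2,portA)): drop {pkg_at(p2,portA)}, keep {truck_at(t1,portA)}, require {in(p2,t2), truck_at(t2,portA)}
    → {in(p2,t2), truck_at(t1,portA), truck_at(t2,portA)}
  through step 1 (drive(t1,whs2,portA)): drop {truck_at(t1,portA)}, keep {in(p2,t2), truck_at(t2,portA)}, require {truck_at(t1,whs2)}
    → {in(p2,t2), truck_at(t1,whs2), truck_at(t2,portA)}

== RESULT ==
["in(p2,t2)", "truck_at(t1,whs2)", "truck_at(t2,portA)"]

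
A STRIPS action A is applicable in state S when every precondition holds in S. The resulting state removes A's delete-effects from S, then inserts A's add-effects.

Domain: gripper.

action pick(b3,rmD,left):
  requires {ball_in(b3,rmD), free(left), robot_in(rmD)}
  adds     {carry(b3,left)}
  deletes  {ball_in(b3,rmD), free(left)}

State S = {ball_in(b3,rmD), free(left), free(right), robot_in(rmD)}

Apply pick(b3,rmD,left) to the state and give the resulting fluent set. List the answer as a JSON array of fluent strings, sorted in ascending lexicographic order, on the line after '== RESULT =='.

Compute (S \ del) ∪ add:
  pre ⊆ S: {ball_in(b3,rmD), free(left), robot_in(rmD)} ⊆ S  — applicable
  S \ del = {free(right), robot_in(rmD)}
  ∪ add   = {carry(b3,left), free(right), robot_in(rmD)}

== RESULT ==
["carry(b3,left)", "free(right)", "robot_in(rmD)"]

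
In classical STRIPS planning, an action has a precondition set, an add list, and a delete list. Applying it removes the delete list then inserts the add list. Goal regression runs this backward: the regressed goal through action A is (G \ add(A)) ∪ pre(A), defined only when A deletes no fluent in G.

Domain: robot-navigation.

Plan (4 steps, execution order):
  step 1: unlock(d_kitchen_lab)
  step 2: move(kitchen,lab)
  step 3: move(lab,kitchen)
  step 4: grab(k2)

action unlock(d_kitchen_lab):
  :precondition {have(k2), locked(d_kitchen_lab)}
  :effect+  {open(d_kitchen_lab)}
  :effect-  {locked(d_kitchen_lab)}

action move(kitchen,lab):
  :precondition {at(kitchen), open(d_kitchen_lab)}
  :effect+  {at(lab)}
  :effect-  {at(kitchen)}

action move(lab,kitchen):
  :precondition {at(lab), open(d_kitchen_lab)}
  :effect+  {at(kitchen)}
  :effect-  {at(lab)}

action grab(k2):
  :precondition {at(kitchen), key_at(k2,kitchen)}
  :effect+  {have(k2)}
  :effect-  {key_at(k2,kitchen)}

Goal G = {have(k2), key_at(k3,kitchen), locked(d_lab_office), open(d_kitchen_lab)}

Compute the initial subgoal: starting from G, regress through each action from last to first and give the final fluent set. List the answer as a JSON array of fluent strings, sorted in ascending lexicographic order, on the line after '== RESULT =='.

Work backward from the goal:
  through step 4 (grab(k2)): drop {have(k2)}, keep {key_at(k3,kitchen), locked(d_lab_office), open(d_kitchen_lab)}, require {at(kitchen), key_at(k2,kitchen)}
    → {at(kitchen), key_at(k2,kitchen), key_at(k3,kitchen), locked(d_lab_office), open(d_kitchen_lab)}
  through step 3 (move(lab,kitchen)): drop {at(kitchen)}, keep {key_at(k2,kitchen), key_at(k3,kitchen), locked(d_lab_office), open(d_kitchen_lab)}, require {at(lab), open(d_kitchen_lab)}
    → {at(lab), key_at(k2,kitchen), key_at(k3,kitchen), locked(d_lab_office), open(d_kitchen_lab)}
  through step 2 (move(kitchen,lab)): drop {at(lab)}, keep {key_at(k2,kitchen), key_at(k3,kitchen), locked(d_lab_office), open(d_kitchen_lab)}, require {at(kitchen), open(d_kitchen_lab)}
    → {at(kitchen), key_at(k2,kitchen), key_at(k3,kitchen), locked(d_lab_office), open(d_kitchen_lab)}
  through step 1 (unlock(d_kitchen_lab)): drop {open(d_kitchen_lab)}, keep {at(kitchen), key_at(k2,kitchen), key_at(k3,kitchen), locked(d_lab_office)}, require {have(k2), locked(d_kitchen_lab)}
    → {at(kitchen), have(k2), key_at(k2,kitchen), key_at(k3,kitchen), locked(d_kitchen_lab), locked(d_lab_office)}

== RESULT ==
["at(kitchen)", "have(k2)", "key_at(k2,kitchen)", "key_at(k3,kitchen)", "locked(d_kitchen_lab)", "locked(d_lab_office)"]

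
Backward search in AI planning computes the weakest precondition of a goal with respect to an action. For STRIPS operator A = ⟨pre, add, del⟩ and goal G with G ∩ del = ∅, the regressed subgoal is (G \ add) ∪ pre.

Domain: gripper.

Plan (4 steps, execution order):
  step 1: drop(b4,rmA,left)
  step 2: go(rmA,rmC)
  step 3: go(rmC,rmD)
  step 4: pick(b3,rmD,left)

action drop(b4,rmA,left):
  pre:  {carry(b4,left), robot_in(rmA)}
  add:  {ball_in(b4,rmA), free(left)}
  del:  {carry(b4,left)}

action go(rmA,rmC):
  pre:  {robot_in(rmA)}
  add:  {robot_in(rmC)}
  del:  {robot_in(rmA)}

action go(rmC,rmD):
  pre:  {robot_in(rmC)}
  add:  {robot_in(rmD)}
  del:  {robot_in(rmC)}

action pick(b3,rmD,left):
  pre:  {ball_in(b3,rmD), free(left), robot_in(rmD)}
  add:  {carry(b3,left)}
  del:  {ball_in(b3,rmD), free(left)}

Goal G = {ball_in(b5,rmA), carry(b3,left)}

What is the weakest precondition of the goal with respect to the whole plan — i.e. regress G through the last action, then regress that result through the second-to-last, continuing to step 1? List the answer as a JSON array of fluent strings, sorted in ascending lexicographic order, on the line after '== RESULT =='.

Work backward from the goal:
  through step 4 (pick(b3,rmD,left)): drop {carry(b3,left)}, keep {ball_in(b5,rmA)}, require {ball_in(b3,rmD), free(left), robot_in(rmD)}
    → {ball_in(b3,rmD), ball_in(b5,rmA), free(left), robot_in(rmD)}
  through step 3 (go(rmC,rmD)): drop {robot_in(rmD)}, keep {ball_in(b3,rmD), ball_in(b5,rmA), free(left)}, require {robot_in(rmC)}
    → {ball_in(b3,rmD), ball_in(b5,rmA), free(left), robot_in(rmC)}
  through step 2 (go(rmA,rmC)): drop {robot_in(rmC)}, keep {ball_in(b3,rmD), ball_in(b5,rmA), free(left)}, require {robot_in(rmA)}
    → {ball_in(b3,rmD), ball_in(b5,rmA), free(left), robot_in(rmA)}
  through step 1 (drop(b4,rmA,left)): drop {free(left)}, keep {ball_in(b3,rmD), ball_in(b5,rmA), robot_in(rmA)}, require {carry(b4,left), robot_in(rmA)}
    → {ball_in(b3,rmD), ball_in(b5,rmA), carry(b4,left), robot_in(rmA)}

== RESULT ==
["ball_in(b3,rmD)", "ball_in(b5,rmA)", "carry(b4,left)", "robot_in(rmA)"]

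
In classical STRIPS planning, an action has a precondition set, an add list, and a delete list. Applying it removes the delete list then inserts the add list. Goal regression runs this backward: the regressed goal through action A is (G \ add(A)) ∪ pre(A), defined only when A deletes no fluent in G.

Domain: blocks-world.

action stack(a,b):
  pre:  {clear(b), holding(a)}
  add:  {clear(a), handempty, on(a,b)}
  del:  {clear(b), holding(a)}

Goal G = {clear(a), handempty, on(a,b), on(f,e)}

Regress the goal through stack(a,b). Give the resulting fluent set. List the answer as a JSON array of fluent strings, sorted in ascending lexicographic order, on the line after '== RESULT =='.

Compute (G \ add) ∪ pre:
  G ∩ del = {}  (empty — regression defined)
  G \ add = {clear(a), handempty, on(a,b), on(f,e)} \ {clear(a), handempty, on(a,b)} = {on(f,e)}
  ∪ pre   = {on(f,e)} ∪ {clear(b), holding(a)}
          = {clear(b), holding(a), on(f,e)}

== RESULT ==
["clear(b)", "holding(a)", "on(f,e)"]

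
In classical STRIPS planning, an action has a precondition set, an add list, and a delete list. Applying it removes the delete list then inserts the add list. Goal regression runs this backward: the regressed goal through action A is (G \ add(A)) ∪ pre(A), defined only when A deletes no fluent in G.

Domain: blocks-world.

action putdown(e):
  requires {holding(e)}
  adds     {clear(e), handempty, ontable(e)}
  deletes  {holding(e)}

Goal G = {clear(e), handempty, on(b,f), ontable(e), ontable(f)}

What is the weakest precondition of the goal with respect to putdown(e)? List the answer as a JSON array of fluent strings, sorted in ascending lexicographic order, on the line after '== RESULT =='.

Compute (G \ add) ∪ pre:
  G ∩ del = {}  (empty — regression defined)
  G \ add = {clear(e), handempty, on(b,f), ontable(e), ontable(f)} \ {clear(e), handempty, ontable(e)} = {on(b,f), ontable(f)}
  ∪ pre   = {on(b,f), ontable(f)} ∪ {holding(e)}
          = {holding(e), on(b,f), ontable(f)}

== RESULT ==
["holding(e)", "on(b,f)", "ontable(f)"]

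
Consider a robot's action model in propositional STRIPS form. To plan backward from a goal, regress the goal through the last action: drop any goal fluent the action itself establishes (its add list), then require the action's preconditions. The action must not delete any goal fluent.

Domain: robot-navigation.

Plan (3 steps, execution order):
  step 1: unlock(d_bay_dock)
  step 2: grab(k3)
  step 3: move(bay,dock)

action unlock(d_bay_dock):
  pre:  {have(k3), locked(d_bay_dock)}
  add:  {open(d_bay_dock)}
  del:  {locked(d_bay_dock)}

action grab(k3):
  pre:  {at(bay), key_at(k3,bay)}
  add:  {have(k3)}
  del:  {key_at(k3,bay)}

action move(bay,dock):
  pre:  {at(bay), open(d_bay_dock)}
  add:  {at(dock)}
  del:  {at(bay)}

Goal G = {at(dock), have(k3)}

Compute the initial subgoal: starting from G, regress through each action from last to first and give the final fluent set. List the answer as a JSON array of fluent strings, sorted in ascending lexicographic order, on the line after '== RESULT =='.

Regress step by step:
  through step 3 (move(bay,dock)): drop {at(dock)}, keep {have(k3)}, require {at(bay), open(d_bay_dock)}
    → {at(bay), have(k3), open(d_bay_dock)}
  through step 2 (grab(k3)): drop {have(k3)}, keep {at(bay), open(d_bay_dock)}, require {at(bay), key_at(k3,bay)}
    → {at(bay), key_at(k3,bay), open(d_bay_dock)}
  through step 1 (unlock(d_bay_dock)): drop {open(d_bay_dock)}, keep {at(bay), key_at(k3,bay)}, require {have(k3), locked(d_bay_dock)}
    → {at(bay), have(k3), key_at(k3,bay), locked(d_bay_dock)}

== RESULT ==
["at(bay)", "have(k3)", "key_at(k3,bay)", "locked(d_bay_dock)"]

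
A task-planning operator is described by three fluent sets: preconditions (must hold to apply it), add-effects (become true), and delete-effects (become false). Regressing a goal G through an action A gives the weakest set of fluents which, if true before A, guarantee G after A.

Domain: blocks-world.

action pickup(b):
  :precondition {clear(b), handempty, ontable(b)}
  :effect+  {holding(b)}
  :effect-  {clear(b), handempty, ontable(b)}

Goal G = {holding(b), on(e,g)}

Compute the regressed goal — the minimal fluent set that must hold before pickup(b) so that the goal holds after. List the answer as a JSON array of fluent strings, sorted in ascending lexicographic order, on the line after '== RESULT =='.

Compute (G \ add) ∪ pre:
  G ∩ del = {}  (empty — regression defined)
  G \ add = {holding(b), on(e,g)} \ {holding(b)} = {on(e,g)}
  ∪ pre   = {on(e,g)} ∪ {clear(b), handempty, ontable(b)}
          = {clear(b), handempty, on(e,g), ontable(b)}

== RESULT ==
["clear(b)", "handempty", "on(e,g)", "ontable(b)"]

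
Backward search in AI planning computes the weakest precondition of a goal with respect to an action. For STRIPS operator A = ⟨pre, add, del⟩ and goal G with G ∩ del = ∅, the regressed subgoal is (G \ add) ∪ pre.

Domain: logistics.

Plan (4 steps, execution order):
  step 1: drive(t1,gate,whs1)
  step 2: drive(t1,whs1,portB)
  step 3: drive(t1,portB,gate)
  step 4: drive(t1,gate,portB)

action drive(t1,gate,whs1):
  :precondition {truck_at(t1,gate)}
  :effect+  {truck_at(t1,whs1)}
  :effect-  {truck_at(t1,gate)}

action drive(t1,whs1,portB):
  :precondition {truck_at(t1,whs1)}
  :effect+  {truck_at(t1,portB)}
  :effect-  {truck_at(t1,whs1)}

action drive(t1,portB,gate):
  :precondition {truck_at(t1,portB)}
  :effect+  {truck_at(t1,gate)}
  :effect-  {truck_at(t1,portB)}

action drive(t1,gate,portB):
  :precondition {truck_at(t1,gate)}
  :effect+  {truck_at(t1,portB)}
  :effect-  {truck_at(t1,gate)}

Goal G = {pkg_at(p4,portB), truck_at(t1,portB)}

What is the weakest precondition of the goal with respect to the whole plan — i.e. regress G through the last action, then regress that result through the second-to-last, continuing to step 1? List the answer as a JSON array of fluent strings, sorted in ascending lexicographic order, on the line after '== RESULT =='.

Work backward from the goal:
  through step 4 (drive(t1,gate,portB)): drop {truck_at(t1,portB)}, keep {pkg_at(p4,portB)}, require {truck_at(t1,gate)}
    → {pkg_at(p4,portB), truck_at(t1,gate)}
  through step 3 (drive(t1,portB,gate)): drop {truck_at(t1,gate)}, keep {pkg_at(p4,portB)}, require {truck_at(t1,portB)}
    → {pkg_at(p4,portB), truck_at(t1,portB)}
  through step 2 (drive(t1,whs1,portB)): drop {truck_at(t1,portB)}, keep {pkg_at(p4,portB)}, require {truck_at(t1,whs1)}
    → {pkg_at(p4,portB), truck_at(t1,whs1)}
  through step 1 (drive(t1,gate,whs1)): drop {truck_at(t1,whs1)}, keep {pkg_at(p4,portB)}, require {truck_at(t1,gate)}
    → {pkg_at(p4,portB), truck_at(t1,gate)}

== RESULT ==
["pkg_at(p4,portB)", "truck_at(t1,gate)"]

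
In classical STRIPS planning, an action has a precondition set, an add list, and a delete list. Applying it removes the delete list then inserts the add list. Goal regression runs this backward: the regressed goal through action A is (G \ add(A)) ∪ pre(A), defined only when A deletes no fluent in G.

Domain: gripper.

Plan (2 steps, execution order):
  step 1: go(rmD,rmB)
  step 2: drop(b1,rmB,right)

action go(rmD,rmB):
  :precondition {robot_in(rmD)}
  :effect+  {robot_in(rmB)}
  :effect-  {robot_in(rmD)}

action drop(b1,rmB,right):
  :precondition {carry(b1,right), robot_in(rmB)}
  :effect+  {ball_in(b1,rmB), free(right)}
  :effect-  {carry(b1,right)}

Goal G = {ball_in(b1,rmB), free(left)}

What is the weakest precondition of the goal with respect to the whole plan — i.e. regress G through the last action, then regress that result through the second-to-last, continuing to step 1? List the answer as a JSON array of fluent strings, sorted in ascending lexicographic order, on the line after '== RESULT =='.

Work backward from the goal:
  through step 2 (drop(b1,rmB,right)): drop {ball_in(b1,rmB)}, keep {free(left)}, require {carry(b1,right), robot_in(rmB)}
    → {carry(b1,right), free(left), robot_in(rmB)}
  through step 1 (go(rmD,rmB)): drop {robot_in(rmB)}, keep {carry(b1,right), free(left)}, require {robot_in(rmD)}
    → {carry(b1,right), free(left), robot_in(rmD)}

== RESULT ==
["carry(b1,right)", "free(left)", "robot_in(rmD)"]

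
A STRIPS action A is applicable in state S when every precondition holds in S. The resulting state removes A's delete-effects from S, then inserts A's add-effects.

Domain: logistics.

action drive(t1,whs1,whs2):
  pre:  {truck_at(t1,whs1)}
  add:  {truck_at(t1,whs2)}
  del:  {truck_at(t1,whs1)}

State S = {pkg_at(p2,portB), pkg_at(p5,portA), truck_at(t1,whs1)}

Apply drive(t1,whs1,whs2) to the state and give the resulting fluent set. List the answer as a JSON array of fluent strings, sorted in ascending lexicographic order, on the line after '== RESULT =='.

Compute (S \ del) ∪ add:
  pre ⊆ S: {truck_at(t1,whs1)} ⊆ S  — applicable
  S \ del = {pkg_at(p2,portB), pkg_at(p5,portA)}
  ∪ add   = {pkg_at(p2,portB), pkg_at(p5,portA), truck_at(t1,whs2)}

== RESULT ==
["pkg_at(p2,portB)", "pkg_at(p5,portA)", "truck_at(t1,whs2)"]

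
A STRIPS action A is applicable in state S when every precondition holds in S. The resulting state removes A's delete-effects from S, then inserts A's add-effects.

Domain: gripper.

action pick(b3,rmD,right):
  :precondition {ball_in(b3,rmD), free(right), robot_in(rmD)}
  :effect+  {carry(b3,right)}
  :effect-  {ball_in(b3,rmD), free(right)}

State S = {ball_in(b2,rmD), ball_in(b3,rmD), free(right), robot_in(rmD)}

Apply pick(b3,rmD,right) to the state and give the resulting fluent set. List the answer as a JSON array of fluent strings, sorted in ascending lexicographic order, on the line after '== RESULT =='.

Compute (S \ del) ∪ add:
  pre ⊆ S: {ball_in(b3,rmD), free(right), robot_in(rmD)} ⊆ S  — applicable
  S \ del = {ball_in(b2,rmD), robot_in(rmD)}
  ∪ add   = {ball_in(b2,rmD), carry(b3,right), robot_in(rmD)}

== RESULT ==
["ball_in(b2,rmD)", "carry(b3,right)", "robot_in(rmD)"]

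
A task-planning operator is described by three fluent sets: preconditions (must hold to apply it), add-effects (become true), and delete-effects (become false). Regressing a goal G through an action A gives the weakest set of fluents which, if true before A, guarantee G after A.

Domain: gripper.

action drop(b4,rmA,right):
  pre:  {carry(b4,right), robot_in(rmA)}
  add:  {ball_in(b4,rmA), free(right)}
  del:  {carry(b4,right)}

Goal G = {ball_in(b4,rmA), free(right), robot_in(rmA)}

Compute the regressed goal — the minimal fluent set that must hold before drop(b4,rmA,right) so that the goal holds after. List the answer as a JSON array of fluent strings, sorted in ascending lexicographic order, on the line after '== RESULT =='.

Regress:
  G ∩ del = {}  (empty — regression defined)
  G \ add = {ball_in(b4,rmA), free(right), robot_in(rmA)} \ {ball_in(b4,rmA), free(right)} = {robot_in(rmA)}
  ∪ pre   = {robot_in(rmA)} ∪ {carry(b4,right), robot_in(rmA)}
          = {carry(b4,right), robot_in(rmA)}

== RESULT ==
["carry(b4,right)", "robot_in(rmA)"]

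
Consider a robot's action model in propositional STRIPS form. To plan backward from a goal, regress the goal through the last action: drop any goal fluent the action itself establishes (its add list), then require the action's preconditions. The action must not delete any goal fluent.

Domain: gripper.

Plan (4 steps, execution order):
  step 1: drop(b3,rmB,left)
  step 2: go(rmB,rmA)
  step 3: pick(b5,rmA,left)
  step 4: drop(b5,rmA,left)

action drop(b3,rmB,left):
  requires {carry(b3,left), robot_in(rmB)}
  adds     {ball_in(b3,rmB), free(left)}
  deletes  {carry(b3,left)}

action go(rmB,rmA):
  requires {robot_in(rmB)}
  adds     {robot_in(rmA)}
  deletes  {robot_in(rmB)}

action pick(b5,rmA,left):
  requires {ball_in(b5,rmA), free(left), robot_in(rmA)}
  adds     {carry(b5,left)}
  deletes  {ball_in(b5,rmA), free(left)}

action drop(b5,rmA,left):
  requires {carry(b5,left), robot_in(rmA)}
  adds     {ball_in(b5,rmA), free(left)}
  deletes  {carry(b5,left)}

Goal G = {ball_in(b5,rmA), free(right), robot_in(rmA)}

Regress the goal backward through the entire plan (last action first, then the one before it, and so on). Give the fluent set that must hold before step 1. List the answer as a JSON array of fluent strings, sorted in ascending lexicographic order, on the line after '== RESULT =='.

Work backward from the goal:
  through step 4 (drop(b5,rmA,left)): drop {ball_in(b5,rmA)}, keep {free(right), robot_in(rmA)}, require {carry(b5,left), robot_in(rmA)}
    → {carry(b5,left), free(right), robot_in(rmA)}
  through step 3 (pick(b5,rmA,left)): drop {carry(b5,left)}, keep {free(right), robot_in(rmA)}, require {ball_in(b5,rmA), free(left), robot_in(rmA)}
    → {ball_in(b5,rmA), free(left), free(right), robot_in(rmA)}
  through step 2 (go(rmB,rmA)): drop {robot_in(rmA)}, keep {ball_in(b5,rmA), free(left), free(right)}, require {robot_in(rmB)}
    → {ball_in(b5,rmA), free(left), free(right), robot_in(rmB)}
  through step 1 (drop(b3,rmB,left)): drop {free(left)}, keep {ball_in(b5,rmA), free(right), robot_in(rmB)}, require {carry(b3,left), robot_in(rmB)}
    → {ball_in(b5,rmA), carry(b3,left), free(right), robot_in(rmB)}

== RESULT ==
["ball_in(b5,rmA)", "carry(b3,left)", "free(right)", "robot_in(rmB)"]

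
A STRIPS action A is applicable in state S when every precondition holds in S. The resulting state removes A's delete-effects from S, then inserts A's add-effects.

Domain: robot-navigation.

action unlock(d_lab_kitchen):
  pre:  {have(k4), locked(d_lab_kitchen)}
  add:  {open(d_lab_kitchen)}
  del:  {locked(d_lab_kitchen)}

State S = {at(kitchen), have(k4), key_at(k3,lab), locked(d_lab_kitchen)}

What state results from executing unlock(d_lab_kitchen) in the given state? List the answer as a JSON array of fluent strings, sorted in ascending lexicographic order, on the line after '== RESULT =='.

Progress:
  pre ⊆ S: {have(k4), locked(d_lab_kitchen)} ⊆ S  — applicable
  S \ del = {at(kitchen), have(k4), key_at(k3,lab)}
  ∪ add   = {at(kitchen), have(k4), key_at(k3,lab), open(d_lab_kitchen)}

== RESULT ==
["at(kitchen)", "have(k4)", "key_at(k3,lab)", "open(d_lab_kitchen)"]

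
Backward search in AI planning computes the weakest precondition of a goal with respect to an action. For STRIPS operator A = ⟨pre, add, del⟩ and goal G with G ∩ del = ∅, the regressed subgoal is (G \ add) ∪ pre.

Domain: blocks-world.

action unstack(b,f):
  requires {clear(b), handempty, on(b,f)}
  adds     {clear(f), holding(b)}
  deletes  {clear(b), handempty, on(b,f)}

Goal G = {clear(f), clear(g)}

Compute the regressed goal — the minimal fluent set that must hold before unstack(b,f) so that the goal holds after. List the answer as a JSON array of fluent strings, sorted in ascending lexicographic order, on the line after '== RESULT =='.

Compute (G \ add) ∪ pre:
  G ∩ del = {}  (empty — regression defined)
  G \ add = {clear(f), clear(g)} \ {clear(f), holding(b)} = {clear(g)}
  ∪ pre   = {clear(g)} ∪ {clear(b), handempty, on(b,f)}
          = {clear(b), clear(g), handempty, on(b,f)}

== RESULT ==
["clear(b)", "clear(g)", "handempty", "on(b,f)"]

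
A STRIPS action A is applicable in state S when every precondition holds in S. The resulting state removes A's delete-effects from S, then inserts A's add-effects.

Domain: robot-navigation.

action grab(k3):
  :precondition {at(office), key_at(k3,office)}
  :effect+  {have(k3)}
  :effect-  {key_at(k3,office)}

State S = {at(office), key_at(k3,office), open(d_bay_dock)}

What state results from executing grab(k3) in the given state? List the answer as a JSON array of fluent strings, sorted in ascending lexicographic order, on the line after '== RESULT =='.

Compute (S \ del) ∪ add:
  pre ⊆ S: {at(office), key_at(k3,office)} ⊆ S  — applicable
  S \ del = {at(office), open(d_bay_dock)}
  ∪ add   = {at(office), have(k3), open(d_bay_dock)}

== RESULT ==
["at(office)", "have(k3)", "open(d_bay_dock)"]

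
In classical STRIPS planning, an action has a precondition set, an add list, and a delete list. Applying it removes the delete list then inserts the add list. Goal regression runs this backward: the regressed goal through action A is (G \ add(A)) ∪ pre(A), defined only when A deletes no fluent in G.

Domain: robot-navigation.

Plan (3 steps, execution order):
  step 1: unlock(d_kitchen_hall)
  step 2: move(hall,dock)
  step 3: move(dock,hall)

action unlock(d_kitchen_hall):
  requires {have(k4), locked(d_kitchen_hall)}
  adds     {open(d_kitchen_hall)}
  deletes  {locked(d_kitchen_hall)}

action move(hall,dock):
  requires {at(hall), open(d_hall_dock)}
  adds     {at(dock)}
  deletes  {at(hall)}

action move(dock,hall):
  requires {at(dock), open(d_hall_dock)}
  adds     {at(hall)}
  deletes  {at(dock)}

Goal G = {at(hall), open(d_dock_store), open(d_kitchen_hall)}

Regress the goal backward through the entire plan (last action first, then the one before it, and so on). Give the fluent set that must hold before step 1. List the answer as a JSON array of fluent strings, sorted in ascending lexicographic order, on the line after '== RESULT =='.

Regress step by step:
  through step 3 (move(dock,hall)): drop {at(hall)}, keep {open(d_dock_store), open(d_kitchen_hall)}, require {at(dock), open(d_hall_dock)}
    → {at(dock), open(d_dock_store), open(d_hall_dock), open(d_kitchen_hall)}
  through step 2 (move(hall,dock)): drop {at(dock)}, keep {open(d_dock_store), open(d_hall_dock), open(d_kitchen_hall)}, require {at(hall), open(d_hall_dock)}
    → {at(hall), open(d_dock_store), open(d_hall_dock), open(d_kitchen_hall)}
  through step 1 (unlock(d_kitchen_hall)): drop {open(d_kitchen_hall)}, keep {at(hall), open(d_dock_store), open(d_hall_dock)}, require {have(k4), locked(d_kitchen_hall)}
    → {at(hall), have(k4), locked(d_kitchen_hall), open(d_dock_store), open(d_hall_dock)}

== RESULT ==
["at(hall)", "have(k4)", "locked(d_kitchen_hall)", "open(d_dock_store)", "open(d_hall_dock)"]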